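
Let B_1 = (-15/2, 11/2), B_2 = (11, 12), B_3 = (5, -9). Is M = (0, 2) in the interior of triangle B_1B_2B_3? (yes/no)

yes

Barycentric coordinates of M: (114/233, 130/699, 227/699).
The three coordinates are positive, positive, positive; a point is interior exactly when all three are positive.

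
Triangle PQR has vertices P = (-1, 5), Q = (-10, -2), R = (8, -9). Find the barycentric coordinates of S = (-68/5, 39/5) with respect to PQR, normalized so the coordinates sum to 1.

Signed area of the reference triangle: [PQR] = ½·((-1)·(-2−(-9)) + (-10)·(-9−5) + 8·(5−(-2))) = ½·(-7 + 140 + 56) = 189/2.
[SQR] = ½·((-68/5)·(-2−(-9)) + (-10)·(-9−(39/5)) + 8·(39/5−(-2))) = ½·(-476/5 + 168 + 392/5) = 378/5, so the P-coordinate is (378/5)/(189/2) = 4/5.
[PSR] = ½·((-1)·(39/5−(-9)) + (-68/5)·(-9−5) + 8·(5−(39/5))) = ½·(-84/5 + 952/5 − 112/5) = 378/5, so the Q-coordinate is 4/5.
[PQS] = ½·((-1)·(-2−(39/5)) + (-10)·(39/5−5) + (-68/5)·(5−(-2))) = ½·(49/5 − 28 − 476/5) = -567/10, so the R-coordinate is -3/5.

(4/5, 4/5, -3/5)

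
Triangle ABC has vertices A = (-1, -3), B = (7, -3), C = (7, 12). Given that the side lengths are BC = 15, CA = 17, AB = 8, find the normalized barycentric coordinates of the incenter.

The incenter has barycentric coordinates proportional to the opposite side lengths: (15 : 17 : 8).
Normalizing by 15+17+8 = 40 gives (3/8, 17/40, 1/5).

(3/8, 17/40, 1/5)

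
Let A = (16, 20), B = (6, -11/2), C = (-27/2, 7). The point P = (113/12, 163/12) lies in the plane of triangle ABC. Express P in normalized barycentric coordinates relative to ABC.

Signed area of the reference triangle: [ABC] = ½·(16·(-11/2−7) + 6·(7−20) + (-27/2)·(20−(-11/2))) = ½·(-200 − 78 − 1377/4) = -2489/8.
[PBC] = ½·((113/12)·(-11/2−7) + 6·(7−(163/12)) + (-27/2)·(163/12−(-11/2))) = ½·(-2825/24 − 79/2 − 2061/8) = -2489/12, so the A-coordinate is (-2489/12)/(-2489/8) = 2/3.
[APC] = ½·(16·(163/12−7) + (113/12)·(7−20) + (-27/2)·(20−(163/12))) = ½·(316/3 − 1469/12 − 693/8) = -2489/48, so the B-coordinate is 1/6.
[ABP] = ½·(16·(-11/2−(163/12)) + 6·(163/12−20) + (113/12)·(20−(-11/2))) = ½·(-916/3 − 77/2 + 1921/8) = -2489/48, so the C-coordinate is 1/6.

(2/3, 1/6, 1/6)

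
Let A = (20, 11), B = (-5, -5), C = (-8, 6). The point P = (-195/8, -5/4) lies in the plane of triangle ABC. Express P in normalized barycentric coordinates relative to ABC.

Signed area of the reference triangle: [ABC] = ½·(20·(-5−6) + (-5)·(6−11) + (-8)·(11−(-5))) = ½·(-220 + 25 − 128) = -323/2.
[PBC] = ½·((-195/8)·(-5−6) + (-5)·(6−(-5/4)) + (-8)·(-5/4−(-5))) = ½·(2145/8 − 145/4 − 30) = 1615/16, so the A-coordinate is (1615/16)/(-323/2) = -5/8.
[APC] = ½·(20·(-5/4−6) + (-195/8)·(6−11) + (-8)·(11−(-5/4))) = ½·(-145 + 975/8 − 98) = -969/16, so the B-coordinate is 3/8.
[ABP] = ½·(20·(-5−(-5/4)) + (-5)·(-5/4−11) + (-195/8)·(11−(-5))) = ½·(-75 + 245/4 − 390) = -1615/8, so the C-coordinate is 5/4.

(-5/8, 3/8, 5/4)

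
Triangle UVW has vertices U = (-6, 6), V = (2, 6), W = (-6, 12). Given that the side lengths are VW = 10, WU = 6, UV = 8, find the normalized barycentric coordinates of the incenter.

The incenter has barycentric coordinates proportional to the opposite side lengths: (10 : 6 : 8).
Normalizing by 10+6+8 = 24 gives (5/12, 1/4, 1/3).

(5/12, 1/4, 1/3)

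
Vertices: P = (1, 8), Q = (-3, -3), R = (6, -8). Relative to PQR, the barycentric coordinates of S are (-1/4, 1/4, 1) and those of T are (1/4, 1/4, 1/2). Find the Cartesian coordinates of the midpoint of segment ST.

Barycentric coordinates of the midpoint are the average: (0, 1/4, 3/4).
Converting: 0·P + (1/4)·Q + (3/4)·R = (15/4, -27/4).

(15/4, -27/4)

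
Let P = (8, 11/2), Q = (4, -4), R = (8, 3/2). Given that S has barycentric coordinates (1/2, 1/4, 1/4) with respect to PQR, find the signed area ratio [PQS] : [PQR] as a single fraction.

1/4

The signed ratio [PQS]/[PQR] equals the barycentric coordinate of S at vertex R, which is 1/4.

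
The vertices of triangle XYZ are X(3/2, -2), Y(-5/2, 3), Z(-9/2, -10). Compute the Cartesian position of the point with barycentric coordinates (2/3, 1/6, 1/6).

(-1/6, -5/2)

W = (2/3)·X + (1/6)·Y + (1/6)·Z.
x-coordinate: (2/3)·(3/2) + (1/6)·(-5/2) + (1/6)·(-9/2) = -1/6.
y-coordinate: (2/3)·(-2) + (1/6)·3 + (1/6)·(-10) = -5/2.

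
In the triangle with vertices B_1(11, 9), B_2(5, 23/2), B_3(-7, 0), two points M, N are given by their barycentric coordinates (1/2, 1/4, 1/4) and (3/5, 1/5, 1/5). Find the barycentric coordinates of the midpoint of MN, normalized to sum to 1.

(11/20, 9/40, 9/40)

Since both coordinate triples sum to 1, the midpoint's barycentrics are the componentwise average.
(1/2+3/5)/2 = 11/20; similarly 9/40 and 9/40.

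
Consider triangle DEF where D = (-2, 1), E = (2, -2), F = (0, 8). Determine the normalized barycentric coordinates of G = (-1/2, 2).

(1/2, 1/4, 1/4)

Signed area of the reference triangle: [DEF] = ½·((-2)·(-2−8) + 2·(8−1) + 0·(1−(-2))) = ½·(20 + 14 + 0) = 17.
[GEF] = ½·((-1/2)·(-2−8) + 2·(8−2) + 0·(2−(-2))) = ½·(5 + 12 + 0) = 17/2, so the D-coordinate is (17/2)/17 = 1/2.
[DGF] = ½·((-2)·(2−8) + (-1/2)·(8−1) + 0·(1−2)) = ½·(12 − 7/2 + 0) = 17/4, so the E-coordinate is 1/4.
[DEG] = ½·((-2)·(-2−2) + 2·(2−1) + (-1/2)·(1−(-2))) = ½·(8 + 2 − 3/2) = 17/4, so the F-coordinate is 1/4.
Check: 1/2 + 1/4 + 1/4 = 1.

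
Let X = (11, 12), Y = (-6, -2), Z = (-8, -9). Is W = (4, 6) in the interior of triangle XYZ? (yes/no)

yes

Barycentric coordinates of W: (54/91, 33/91, 4/91).
The three coordinates are positive, positive, positive; a point is interior exactly when all three are positive.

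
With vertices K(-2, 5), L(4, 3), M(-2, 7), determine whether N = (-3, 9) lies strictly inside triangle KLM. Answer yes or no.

no

Barycentric coordinates of N: (-2/3, -1/6, 11/6).
The three coordinates are negative, negative, positive; a point is interior exactly when all three are positive.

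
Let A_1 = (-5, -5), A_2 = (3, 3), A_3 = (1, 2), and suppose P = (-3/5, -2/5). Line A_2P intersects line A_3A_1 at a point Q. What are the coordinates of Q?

Barycentric coordinates of P with respect to A_1A_2A_3: (2/5, 2/5, 1/5).
On side A_3A_1 the A_2-coordinate is zero; dropping P's A_2-weight 2/5 and renormalizing the remaining 1/5 : 2/5 gives weights 1/3, 2/3 on A_3, A_1.
Q = (1/3)·(1, 2) + (2/3)·(-5, -5) = (-3, -8/3).

(-3, -8/3)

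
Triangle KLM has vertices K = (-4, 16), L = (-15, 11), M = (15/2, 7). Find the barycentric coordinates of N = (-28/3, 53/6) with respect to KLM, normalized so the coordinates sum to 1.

(-1/6, 5/6, 1/3)

Signed area of the reference triangle: [KLM] = ½·((-4)·(11−7) + (-15)·(7−16) + (15/2)·(16−11)) = ½·(-16 + 135 + 75/2) = 313/4.
[NLM] = ½·((-28/3)·(11−7) + (-15)·(7−(53/6)) + (15/2)·(53/6−11)) = ½·(-112/3 + 55/2 − 65/4) = -313/24, so the K-coordinate is (-313/24)/(313/4) = -1/6.
[KNM] = ½·((-4)·(53/6−7) + (-28/3)·(7−16) + (15/2)·(16−(53/6))) = ½·(-22/3 + 84 + 215/4) = 1565/24, so the L-coordinate is 5/6.
[KLN] = ½·((-4)·(11−(53/6)) + (-15)·(53/6−16) + (-28/3)·(16−11)) = ½·(-26/3 + 215/2 − 140/3) = 313/12, so the M-coordinate is 1/3.
Check: -1/6 + 5/6 + 1/3 = 1.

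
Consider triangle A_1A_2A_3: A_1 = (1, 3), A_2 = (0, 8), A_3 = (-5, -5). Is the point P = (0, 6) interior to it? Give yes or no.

Barycentric coordinates of P: (5/19, 13/19, 1/19).
The three coordinates are positive, positive, positive; a point is interior exactly when all three are positive.

yes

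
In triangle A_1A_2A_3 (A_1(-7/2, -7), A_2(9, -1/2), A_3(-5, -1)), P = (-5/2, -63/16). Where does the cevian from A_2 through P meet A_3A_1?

Barycentric coordinates of P with respect to A_1A_2A_3: (1/2, 1/8, 3/8).
On side A_3A_1 the A_2-coordinate is zero; dropping P's A_2-weight 1/8 and renormalizing the remaining 3/8 : 1/2 gives weights 3/7, 4/7 on A_3, A_1.
Q = (3/7)·(-5, -1) + (4/7)·(-7/2, -7) = (-29/7, -31/7).

(-29/7, -31/7)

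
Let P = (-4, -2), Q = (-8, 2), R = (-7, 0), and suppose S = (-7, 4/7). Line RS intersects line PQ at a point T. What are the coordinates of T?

(-7, 1)

Barycentric coordinates of S with respect to PQR: (1/7, 3/7, 3/7).
On side PQ the R-coordinate is zero; dropping S's R-weight 3/7 and renormalizing the remaining 1/7 : 3/7 gives weights 1/4, 3/4 on P, Q.
T = (1/4)·(-4, -2) + (3/4)·(-8, 2) = (-7, 1).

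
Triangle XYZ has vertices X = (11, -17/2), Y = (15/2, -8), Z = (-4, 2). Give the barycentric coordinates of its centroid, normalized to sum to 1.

The centroid is the average of the vertices, so each weight is 1/3.

(1/3, 1/3, 1/3)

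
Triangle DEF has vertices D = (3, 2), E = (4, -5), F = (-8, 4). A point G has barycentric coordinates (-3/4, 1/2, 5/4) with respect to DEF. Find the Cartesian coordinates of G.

G = (-3/4)·D + (1/2)·E + (5/4)·F.
x-coordinate: (-3/4)·3 + (1/2)·4 + (5/4)·(-8) = -41/4.
y-coordinate: (-3/4)·2 + (1/2)·(-5) + (5/4)·4 = 1.

(-41/4, 1)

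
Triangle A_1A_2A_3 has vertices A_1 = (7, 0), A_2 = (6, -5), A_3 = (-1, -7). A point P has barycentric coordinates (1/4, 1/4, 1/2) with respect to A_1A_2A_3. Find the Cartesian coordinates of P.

P = (1/4)·A_1 + (1/4)·A_2 + (1/2)·A_3.
x-coordinate: (1/4)·7 + (1/4)·6 + (1/2)·(-1) = 11/4.
y-coordinate: (1/4)·0 + (1/4)·(-5) + (1/2)·(-7) = -19/4.

(11/4, -19/4)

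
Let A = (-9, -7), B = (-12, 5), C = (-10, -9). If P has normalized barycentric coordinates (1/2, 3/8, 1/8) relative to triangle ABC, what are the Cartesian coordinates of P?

P = (1/2)·A + (3/8)·B + (1/8)·C.
x-coordinate: (1/2)·(-9) + (3/8)·(-12) + (1/8)·(-10) = -41/4.
y-coordinate: (1/2)·(-7) + (3/8)·5 + (1/8)·(-9) = -11/4.

(-41/4, -11/4)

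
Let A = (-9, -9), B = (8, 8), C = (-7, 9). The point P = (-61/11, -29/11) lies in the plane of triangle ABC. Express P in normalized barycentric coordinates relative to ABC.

Signed area of the reference triangle: [ABC] = ½·((-9)·(8−9) + 8·(9−(-9)) + (-7)·(-9−8)) = ½·(9 + 144 + 119) = 136.
[PBC] = ½·((-61/11)·(8−9) + 8·(9−(-29/11)) + (-7)·(-29/11−8)) = ½·(61/11 + 1024/11 + 819/11) = 952/11, so the A-coordinate is (952/11)/136 = 7/11.
[APC] = ½·((-9)·(-29/11−9) + (-61/11)·(9−(-9)) + (-7)·(-9−(-29/11))) = ½·(1152/11 − 1098/11 + 490/11) = 272/11, so the B-coordinate is 2/11.
[ABP] = ½·((-9)·(8−(-29/11)) + 8·(-29/11−(-9)) + (-61/11)·(-9−8)) = ½·(-1053/11 + 560/11 + 1037/11) = 272/11, so the C-coordinate is 2/11.

(7/11, 2/11, 2/11)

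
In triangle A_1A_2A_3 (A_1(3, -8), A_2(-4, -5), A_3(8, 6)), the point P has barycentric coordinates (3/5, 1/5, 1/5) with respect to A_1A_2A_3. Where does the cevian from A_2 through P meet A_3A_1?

(17/4, -9/2)

Line A_2P meets A_3A_1 where the A_2-coordinate vanishes; zeroing P's A_2-weight and renormalizing leaves A_3, A_1-weights 1/5 : 3/5 → (1/4, 3/4).
So Q = (1/4)·A_3 + (3/4)·A_1 = (17/4, -9/2).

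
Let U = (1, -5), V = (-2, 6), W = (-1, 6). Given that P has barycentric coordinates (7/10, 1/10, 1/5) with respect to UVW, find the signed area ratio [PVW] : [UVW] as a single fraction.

The signed ratio [PVW]/[UVW] equals the barycentric coordinate of P at vertex U, which is 7/10.

7/10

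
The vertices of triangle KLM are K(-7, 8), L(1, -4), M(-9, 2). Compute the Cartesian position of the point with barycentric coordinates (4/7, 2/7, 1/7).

N = (4/7)·K + (2/7)·L + (1/7)·M.
x-coordinate: (4/7)·(-7) + (2/7)·1 + (1/7)·(-9) = -5.
y-coordinate: (4/7)·8 + (2/7)·(-4) + (1/7)·2 = 26/7.

(-5, 26/7)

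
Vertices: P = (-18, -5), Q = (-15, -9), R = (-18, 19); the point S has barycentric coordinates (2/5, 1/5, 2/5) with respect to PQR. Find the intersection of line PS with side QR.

Line PS meets QR where the P-coordinate vanishes; zeroing S's P-weight and renormalizing leaves Q, R-weights 1/5 : 2/5 → (1/3, 2/3).
So T = (1/3)·Q + (2/3)·R = (-17, 29/3).

(-17, 29/3)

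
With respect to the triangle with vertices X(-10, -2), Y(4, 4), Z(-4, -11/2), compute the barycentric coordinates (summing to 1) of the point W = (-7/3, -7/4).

Signed area of the reference triangle: [XYZ] = ½·((-10)·(4−(-11/2)) + 4·(-11/2−(-2)) + (-4)·(-2−4)) = ½·(-95 − 14 + 24) = -85/2.
[WYZ] = ½·((-7/3)·(4−(-11/2)) + 4·(-11/2−(-7/4)) + (-4)·(-7/4−4)) = ½·(-133/6 − 15 + 23) = -85/12, so the X-coordinate is (-85/12)/(-85/2) = 1/6.
[XWZ] = ½·((-10)·(-7/4−(-11/2)) + (-7/3)·(-11/2−(-2)) + (-4)·(-2−(-7/4))) = ½·(-75/2 + 49/6 + 1) = -85/6, so the Y-coordinate is 1/3.
[XYW] = ½·((-10)·(4−(-7/4)) + 4·(-7/4−(-2)) + (-7/3)·(-2−4)) = ½·(-115/2 + 1 + 14) = -85/4, so the Z-coordinate is 1/2.

(1/6, 1/3, 1/2)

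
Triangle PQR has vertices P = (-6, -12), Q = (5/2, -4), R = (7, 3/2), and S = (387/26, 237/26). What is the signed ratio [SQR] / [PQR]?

-11/13

[PQR] = ½·((-6)·(-4−(3/2)) + (5/2)·(3/2−(-12)) + 7·(-12−(-4))) = ½·(33 + 135/4 − 56) = 43/8.
[SQR] = ½·((387/26)·(-4−(3/2)) + (5/2)·(3/2−(237/26)) + 7·(237/26−(-4))) = ½·(-4257/52 − 495/26 + 2387/26) = -473/104, so the ratio is (-473/104)/(43/8) = -11/13.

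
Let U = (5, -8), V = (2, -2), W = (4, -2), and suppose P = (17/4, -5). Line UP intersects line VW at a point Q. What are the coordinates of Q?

Barycentric coordinates of P with respect to UVW: (1/2, 1/8, 3/8).
On side VW the U-coordinate is zero; dropping P's U-weight 1/2 and renormalizing the remaining 1/8 : 3/8 gives weights 1/4, 3/4 on V, W.
Q = (1/4)·(2, -2) + (3/4)·(4, -2) = (7/2, -2).

(7/2, -2)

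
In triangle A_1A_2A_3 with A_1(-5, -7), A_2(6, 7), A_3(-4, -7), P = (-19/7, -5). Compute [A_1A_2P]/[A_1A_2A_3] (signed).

5/7

[A_1A_2A_3] = ½·((-5)·(7−(-7)) + 6·(-7−(-7)) + (-4)·(-7−7)) = ½·(-70 + 0 + 56) = -7.
[A_1A_2P] = ½·((-5)·(7−(-5)) + 6·(-5−(-7)) + (-19/7)·(-7−7)) = ½·(-60 + 12 + 38) = -5, so the ratio is (-5)/(-7) = 5/7.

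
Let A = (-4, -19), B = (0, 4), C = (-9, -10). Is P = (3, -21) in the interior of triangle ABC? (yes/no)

no

Barycentric coordinates of P: (267/151, 53/151, -169/151).
The three coordinates are positive, positive, negative; a point is interior exactly when all three are positive.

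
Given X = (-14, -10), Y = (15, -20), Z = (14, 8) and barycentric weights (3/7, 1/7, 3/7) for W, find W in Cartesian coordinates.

W = (3/7)·X + (1/7)·Y + (3/7)·Z.
x-coordinate: (3/7)·(-14) + (1/7)·15 + (3/7)·14 = 15/7.
y-coordinate: (3/7)·(-10) + (1/7)·(-20) + (3/7)·8 = -26/7.

(15/7, -26/7)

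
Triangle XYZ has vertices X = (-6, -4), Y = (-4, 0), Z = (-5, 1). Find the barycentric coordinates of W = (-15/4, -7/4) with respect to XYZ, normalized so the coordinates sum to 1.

Signed area of the reference triangle: [XYZ] = ½·((-6)·(0−1) + (-4)·(1−(-4)) + (-5)·(-4−0)) = ½·(6 − 20 + 20) = 3.
[WYZ] = ½·((-15/4)·(0−1) + (-4)·(1−(-7/4)) + (-5)·(-7/4−0)) = ½·(15/4 − 11 + 35/4) = 3/4, so the X-coordinate is (3/4)/3 = 1/4.
[XWZ] = ½·((-6)·(-7/4−1) + (-15/4)·(1−(-4)) + (-5)·(-4−(-7/4))) = ½·(33/2 − 75/4 + 45/4) = 9/2, so the Y-coordinate is 3/2.
[XYW] = ½·((-6)·(0−(-7/4)) + (-4)·(-7/4−(-4)) + (-15/4)·(-4−0)) = ½·(-21/2 − 9 + 15) = -9/4, so the Z-coordinate is -3/4.

(1/4, 3/2, -3/4)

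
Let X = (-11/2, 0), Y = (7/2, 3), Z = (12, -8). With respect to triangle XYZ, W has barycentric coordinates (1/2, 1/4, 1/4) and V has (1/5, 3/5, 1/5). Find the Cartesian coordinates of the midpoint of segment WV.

(181/80, -21/40)

Barycentric coordinates of the midpoint are the average: (7/20, 17/40, 9/40).
Converting: (7/20)·X + (17/40)·Y + (9/40)·Z = (181/80, -21/40).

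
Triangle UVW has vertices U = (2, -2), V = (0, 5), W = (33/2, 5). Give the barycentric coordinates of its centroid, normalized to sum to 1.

The centroid is the average of the vertices, so each weight is 1/3.

(1/3, 1/3, 1/3)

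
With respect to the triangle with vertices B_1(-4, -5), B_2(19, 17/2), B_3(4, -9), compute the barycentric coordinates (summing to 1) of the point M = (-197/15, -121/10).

Signed area of the reference triangle: [B_1B_2B_3] = ½·((-4)·(17/2−(-9)) + 19·(-9−(-5)) + 4·(-5−(17/2))) = ½·(-70 − 76 − 54) = -100.
[MB_2B_3] = ½·((-197/15)·(17/2−(-9)) + 19·(-9−(-121/10)) + 4·(-121/10−(17/2))) = ½·(-1379/6 + 589/10 − 412/5) = -380/3, so the B_1-coordinate is (-380/3)/(-100) = 19/15.
[B_1MB_3] = ½·((-4)·(-121/10−(-9)) + (-197/15)·(-9−(-5)) + 4·(-5−(-121/10))) = ½·(62/5 + 788/15 + 142/5) = 140/3, so the B_2-coordinate is -7/15.
[B_1B_2M] = ½·((-4)·(17/2−(-121/10)) + 19·(-121/10−(-5)) + (-197/15)·(-5−(17/2))) = ½·(-412/5 − 1349/10 + 1773/10) = -20, so the B_3-coordinate is 1/5.

(19/15, -7/15, 1/5)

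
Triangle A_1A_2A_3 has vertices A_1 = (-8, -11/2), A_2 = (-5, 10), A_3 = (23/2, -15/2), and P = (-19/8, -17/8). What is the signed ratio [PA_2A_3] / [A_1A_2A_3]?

[A_1A_2A_3] = ½·((-8)·(10−(-15/2)) + (-5)·(-15/2−(-11/2)) + (23/2)·(-11/2−10)) = ½·(-140 + 10 − 713/4) = -1233/8.
[PA_2A_3] = ½·((-19/8)·(10−(-15/2)) + (-5)·(-15/2−(-17/8)) + (23/2)·(-17/8−10)) = ½·(-665/16 + 215/8 − 2231/16) = -1233/16, so the ratio is (-1233/16)/(-1233/8) = 1/2.

1/2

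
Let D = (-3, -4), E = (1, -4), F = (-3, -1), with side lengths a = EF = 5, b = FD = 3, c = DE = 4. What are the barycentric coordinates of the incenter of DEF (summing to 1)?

(5/12, 1/4, 1/3)

The incenter has barycentric coordinates proportional to the opposite side lengths: (5 : 3 : 4).
Normalizing by 5+3+4 = 12 gives (5/12, 1/4, 1/3).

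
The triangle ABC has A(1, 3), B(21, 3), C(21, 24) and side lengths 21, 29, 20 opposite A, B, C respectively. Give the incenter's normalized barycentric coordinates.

(3/10, 29/70, 2/7)

The incenter has barycentric coordinates proportional to the opposite side lengths: (21 : 29 : 20).
Normalizing by 21+29+20 = 70 gives (3/10, 29/70, 2/7).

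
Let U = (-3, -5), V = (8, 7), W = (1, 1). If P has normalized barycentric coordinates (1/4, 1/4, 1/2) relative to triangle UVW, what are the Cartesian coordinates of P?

P = (1/4)·U + (1/4)·V + (1/2)·W.
x-coordinate: (1/4)·(-3) + (1/4)·8 + (1/2)·1 = 7/4.
y-coordinate: (1/4)·(-5) + (1/4)·7 + (1/2)·1 = 1.

(7/4, 1)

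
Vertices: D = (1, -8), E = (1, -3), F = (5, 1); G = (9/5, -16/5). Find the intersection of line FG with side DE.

Barycentric coordinates of G with respect to DEF: (1/5, 3/5, 1/5).
On side DE the F-coordinate is zero; dropping G's F-weight 1/5 and renormalizing the remaining 1/5 : 3/5 gives weights 1/4, 3/4 on D, E.
H = (1/4)·(1, -8) + (3/4)·(1, -3) = (1, -17/4).

(1, -17/4)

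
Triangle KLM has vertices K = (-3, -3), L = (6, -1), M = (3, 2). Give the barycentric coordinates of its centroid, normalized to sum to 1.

(1/3, 1/3, 1/3)

The centroid is the average of the vertices, so each weight is 1/3.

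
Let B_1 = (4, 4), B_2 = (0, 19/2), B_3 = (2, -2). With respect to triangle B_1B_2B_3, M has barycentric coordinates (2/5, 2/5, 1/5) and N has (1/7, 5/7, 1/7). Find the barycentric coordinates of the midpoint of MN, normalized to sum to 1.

Since both coordinate triples sum to 1, the midpoint's barycentrics are the componentwise average.
(2/5+1/7)/2 = 19/70; similarly 39/70 and 6/35.

(19/70, 39/70, 6/35)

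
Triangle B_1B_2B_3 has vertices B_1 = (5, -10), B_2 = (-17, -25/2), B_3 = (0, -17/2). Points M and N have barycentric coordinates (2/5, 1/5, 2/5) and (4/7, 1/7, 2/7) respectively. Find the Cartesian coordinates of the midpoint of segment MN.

Barycentric coordinates of the midpoint are the average: (17/35, 6/35, 12/35).
Converting: (17/35)·B_1 + (6/35)·B_2 + (12/35)·B_3 = (-17/35, -347/35).

(-17/35, -347/35)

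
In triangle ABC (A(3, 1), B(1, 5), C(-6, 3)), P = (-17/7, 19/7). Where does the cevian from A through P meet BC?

(-23/5, 17/5)

Barycentric coordinates of P with respect to ABC: (2/7, 1/7, 4/7).
On side BC the A-coordinate is zero; dropping P's A-weight 2/7 and renormalizing the remaining 1/7 : 4/7 gives weights 1/5, 4/5 on B, C.
Q = (1/5)·(1, 5) + (4/5)·(-6, 3) = (-23/5, 17/5).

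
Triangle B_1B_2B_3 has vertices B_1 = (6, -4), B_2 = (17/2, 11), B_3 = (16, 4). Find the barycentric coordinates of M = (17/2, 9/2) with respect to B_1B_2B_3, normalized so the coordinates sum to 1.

Signed area of the reference triangle: [B_1B_2B_3] = ½·(6·(11−4) + (17/2)·(4−(-4)) + 16·(-4−11)) = ½·(42 + 68 − 240) = -65.
[MB_2B_3] = ½·((17/2)·(11−4) + (17/2)·(4−(9/2)) + 16·(9/2−11)) = ½·(119/2 − 17/4 − 104) = -195/8, so the B_1-coordinate is (-195/8)/(-65) = 3/8.
[B_1MB_3] = ½·(6·(9/2−4) + (17/2)·(4−(-4)) + 16·(-4−(9/2))) = ½·(3 + 68 − 136) = -65/2, so the B_2-coordinate is 1/2.
[B_1B_2M] = ½·(6·(11−(9/2)) + (17/2)·(9/2−(-4)) + (17/2)·(-4−11)) = ½·(39 + 289/4 − 255/2) = -65/8, so the B_3-coordinate is 1/8.

(3/8, 1/2, 1/8)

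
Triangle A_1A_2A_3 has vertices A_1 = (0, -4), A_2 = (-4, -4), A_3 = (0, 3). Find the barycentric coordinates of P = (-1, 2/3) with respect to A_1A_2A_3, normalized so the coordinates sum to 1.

(1/12, 1/4, 2/3)

Signed area of the reference triangle: [A_1A_2A_3] = ½·(0·(-4−3) + (-4)·(3−(-4)) + 0·(-4−(-4))) = ½·(0 − 28 + 0) = -14.
[PA_2A_3] = ½·((-1)·(-4−3) + (-4)·(3−(2/3)) + 0·(2/3−(-4))) = ½·(7 − 28/3 + 0) = -7/6, so the A_1-coordinate is (-7/6)/(-14) = 1/12.
[A_1PA_3] = ½·(0·(2/3−3) + (-1)·(3−(-4)) + 0·(-4−(2/3))) = ½·(0 − 7 + 0) = -7/2, so the A_2-coordinate is 1/4.
[A_1A_2P] = ½·(0·(-4−(2/3)) + (-4)·(2/3−(-4)) + (-1)·(-4−(-4))) = ½·(0 − 56/3 + 0) = -28/3, so the A_3-coordinate is 2/3.
Check: 1/12 + 1/4 + 2/3 = 1.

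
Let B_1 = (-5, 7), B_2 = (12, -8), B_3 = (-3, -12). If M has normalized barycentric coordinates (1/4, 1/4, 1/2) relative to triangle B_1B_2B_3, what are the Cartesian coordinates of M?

M = (1/4)·B_1 + (1/4)·B_2 + (1/2)·B_3.
x-coordinate: (1/4)·(-5) + (1/4)·12 + (1/2)·(-3) = 1/4.
y-coordinate: (1/4)·7 + (1/4)·(-8) + (1/2)·(-12) = -25/4.

(1/4, -25/4)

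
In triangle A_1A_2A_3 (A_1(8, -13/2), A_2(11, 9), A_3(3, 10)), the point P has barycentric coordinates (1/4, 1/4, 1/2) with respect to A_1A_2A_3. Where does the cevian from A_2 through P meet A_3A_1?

Line A_2P meets A_3A_1 where the A_2-coordinate vanishes; zeroing P's A_2-weight and renormalizing leaves A_3, A_1-weights 1/2 : 1/4 → (2/3, 1/3).
So Q = (2/3)·A_3 + (1/3)·A_1 = (14/3, 9/2).

(14/3, 9/2)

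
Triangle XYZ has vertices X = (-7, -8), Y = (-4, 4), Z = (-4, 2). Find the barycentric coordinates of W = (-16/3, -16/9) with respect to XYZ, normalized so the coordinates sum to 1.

Signed area of the reference triangle: [XYZ] = ½·((-7)·(4−2) + (-4)·(2−(-8)) + (-4)·(-8−4)) = ½·(-14 − 40 + 48) = -3.
[WYZ] = ½·((-16/3)·(4−2) + (-4)·(2−(-16/9)) + (-4)·(-16/9−4)) = ½·(-32/3 − 136/9 + 208/9) = -4/3, so the X-coordinate is (-4/3)/(-3) = 4/9.
[XWZ] = ½·((-7)·(-16/9−2) + (-16/3)·(2−(-8)) + (-4)·(-8−(-16/9))) = ½·(238/9 − 160/3 + 224/9) = -1, so the Y-coordinate is 1/3.
[XYW] = ½·((-7)·(4−(-16/9)) + (-4)·(-16/9−(-8)) + (-16/3)·(-8−4)) = ½·(-364/9 − 224/9 + 64) = -2/3, so the Z-coordinate is 2/9.

(4/9, 1/3, 2/9)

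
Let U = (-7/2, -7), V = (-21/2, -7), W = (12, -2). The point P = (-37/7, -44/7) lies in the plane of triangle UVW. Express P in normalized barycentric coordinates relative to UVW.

Signed area of the reference triangle: [UVW] = ½·((-7/2)·(-7−(-2)) + (-21/2)·(-2−(-7)) + 12·(-7−(-7))) = ½·(35/2 − 105/2 + 0) = -35/2.
[PVW] = ½·((-37/7)·(-7−(-2)) + (-21/2)·(-2−(-44/7)) + 12·(-44/7−(-7))) = ½·(185/7 − 45 + 60/7) = -5, so the U-coordinate is (-5)/(-35/2) = 2/7.
[UPW] = ½·((-7/2)·(-44/7−(-2)) + (-37/7)·(-2−(-7)) + 12·(-7−(-44/7))) = ½·(15 − 185/7 − 60/7) = -10, so the V-coordinate is 4/7.
[UVP] = ½·((-7/2)·(-7−(-44/7)) + (-21/2)·(-44/7−(-7)) + (-37/7)·(-7−(-7))) = ½·(5/2 − 15/2 + 0) = -5/2, so the W-coordinate is 1/7.

(2/7, 4/7, 1/7)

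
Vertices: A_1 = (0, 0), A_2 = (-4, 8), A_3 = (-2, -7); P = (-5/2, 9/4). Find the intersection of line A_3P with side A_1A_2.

(-8/3, 16/3)

Barycentric coordinates of P with respect to A_1A_2A_3: (1/4, 1/2, 1/4).
On side A_1A_2 the A_3-coordinate is zero; dropping P's A_3-weight 1/4 and renormalizing the remaining 1/4 : 1/2 gives weights 1/3, 2/3 on A_1, A_2.
Q = (1/3)·(0, 0) + (2/3)·(-4, 8) = (-8/3, 16/3).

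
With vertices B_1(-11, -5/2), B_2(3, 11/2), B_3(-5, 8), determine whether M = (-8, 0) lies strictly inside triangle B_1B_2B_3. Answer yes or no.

yes

Barycentric coordinates of M: (13/18, 1/6, 1/9).
The three coordinates are positive, positive, positive; a point is interior exactly when all three are positive.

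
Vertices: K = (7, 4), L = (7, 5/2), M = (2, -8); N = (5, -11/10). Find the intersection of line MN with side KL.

Barycentric coordinates of N with respect to KLM: (2/5, 1/5, 2/5).
On side KL the M-coordinate is zero; dropping N's M-weight 2/5 and renormalizing the remaining 2/5 : 1/5 gives weights 2/3, 1/3 on K, L.
J = (2/3)·(7, 4) + (1/3)·(7, 5/2) = (7, 7/2).

(7, 7/2)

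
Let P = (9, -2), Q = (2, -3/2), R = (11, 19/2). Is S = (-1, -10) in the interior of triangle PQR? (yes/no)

Barycentric coordinates of S: (87/163, 198/163, -122/163).
The three coordinates are positive, positive, negative; a point is interior exactly when all three are positive.

no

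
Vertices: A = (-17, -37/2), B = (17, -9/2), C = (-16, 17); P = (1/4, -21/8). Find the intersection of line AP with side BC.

(6, 8/3)

Barycentric coordinates of P with respect to ABC: (1/4, 1/2, 1/4).
On side BC the A-coordinate is zero; dropping P's A-weight 1/4 and renormalizing the remaining 1/2 : 1/4 gives weights 2/3, 1/3 on B, C.
Q = (2/3)·(17, -9/2) + (1/3)·(-16, 17) = (6, 8/3).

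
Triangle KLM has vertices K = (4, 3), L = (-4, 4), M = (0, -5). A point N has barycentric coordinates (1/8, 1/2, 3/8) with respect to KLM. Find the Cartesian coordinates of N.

(-3/2, 1/2)

N = (1/8)·K + (1/2)·L + (3/8)·M.
x-coordinate: (1/8)·4 + (1/2)·(-4) + (3/8)·0 = -3/2.
y-coordinate: (1/8)·3 + (1/2)·4 + (3/8)·(-5) = 1/2.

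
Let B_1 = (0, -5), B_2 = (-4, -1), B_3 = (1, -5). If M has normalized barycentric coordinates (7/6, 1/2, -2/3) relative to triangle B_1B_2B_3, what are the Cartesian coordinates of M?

M = (7/6)·B_1 + (1/2)·B_2 + (-2/3)·B_3.
x-coordinate: (7/6)·0 + (1/2)·(-4) + (-2/3)·1 = -8/3.
y-coordinate: (7/6)·(-5) + (1/2)·(-1) + (-2/3)·(-5) = -3.

(-8/3, -3)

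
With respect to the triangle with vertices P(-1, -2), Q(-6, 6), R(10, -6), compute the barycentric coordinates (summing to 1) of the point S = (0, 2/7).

Signed area of the reference triangle: [PQR] = ½·((-1)·(6−(-6)) + (-6)·(-6−(-2)) + 10·(-2−6)) = ½·(-12 + 24 − 80) = -34.
[SQR] = ½·(0·(6−(-6)) + (-6)·(-6−(2/7)) + 10·(2/7−6)) = ½·(0 + 264/7 − 400/7) = -68/7, so the P-coordinate is (-68/7)/(-34) = 2/7.
[PSR] = ½·((-1)·(2/7−(-6)) + 0·(-6−(-2)) + 10·(-2−(2/7))) = ½·(-44/7 + 0 − 160/7) = -102/7, so the Q-coordinate is 3/7.
[PQS] = ½·((-1)·(6−(2/7)) + (-6)·(2/7−(-2)) + 0·(-2−6)) = ½·(-40/7 − 96/7 + 0) = -68/7, so the R-coordinate is 2/7.
Check: 2/7 + 3/7 + 2/7 = 1.

(2/7, 3/7, 2/7)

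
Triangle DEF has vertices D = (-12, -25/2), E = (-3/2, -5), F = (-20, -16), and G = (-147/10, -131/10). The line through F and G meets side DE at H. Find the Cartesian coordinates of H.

(-27/4, -35/4)

Barycentric coordinates of G with respect to DEF: (1/5, 1/5, 3/5).
On side DE the F-coordinate is zero; dropping G's F-weight 3/5 and renormalizing the remaining 1/5 : 1/5 gives weights 1/2, 1/2 on D, E.
H = (1/2)·(-12, -25/2) + (1/2)·(-3/2, -5) = (-27/4, -35/4).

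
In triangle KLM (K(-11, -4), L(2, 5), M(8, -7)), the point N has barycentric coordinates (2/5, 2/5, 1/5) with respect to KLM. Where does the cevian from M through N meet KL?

(-9/2, 1/2)

Line MN meets KL where the M-coordinate vanishes; zeroing N's M-weight and renormalizing leaves K, L-weights 2/5 : 2/5 → (1/2, 1/2).
So J = (1/2)·K + (1/2)·L = (-9/2, 1/2).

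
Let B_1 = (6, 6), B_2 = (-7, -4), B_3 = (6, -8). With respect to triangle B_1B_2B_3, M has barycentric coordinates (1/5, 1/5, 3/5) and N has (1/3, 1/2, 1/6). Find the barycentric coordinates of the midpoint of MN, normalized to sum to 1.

(4/15, 7/20, 23/60)

Since both coordinate triples sum to 1, the midpoint's barycentrics are the componentwise average.
(1/5+1/3)/2 = 4/15; similarly 7/20 and 23/60.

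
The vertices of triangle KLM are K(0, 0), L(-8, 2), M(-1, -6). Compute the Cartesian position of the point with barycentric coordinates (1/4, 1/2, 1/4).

N = (1/4)·K + (1/2)·L + (1/4)·M.
x-coordinate: (1/4)·0 + (1/2)·(-8) + (1/4)·(-1) = -17/4.
y-coordinate: (1/4)·0 + (1/2)·2 + (1/4)·(-6) = -1/2.

(-17/4, -1/2)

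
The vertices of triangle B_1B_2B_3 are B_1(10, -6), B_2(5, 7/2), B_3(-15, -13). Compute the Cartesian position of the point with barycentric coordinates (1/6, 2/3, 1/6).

M = (1/6)·B_1 + (2/3)·B_2 + (1/6)·B_3.
x-coordinate: (1/6)·10 + (2/3)·5 + (1/6)·(-15) = 5/2.
y-coordinate: (1/6)·(-6) + (2/3)·(7/2) + (1/6)·(-13) = -5/6.

(5/2, -5/6)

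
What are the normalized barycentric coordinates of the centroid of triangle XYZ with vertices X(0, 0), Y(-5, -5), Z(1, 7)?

The centroid is the average of the vertices, so each weight is 1/3.

(1/3, 1/3, 1/3)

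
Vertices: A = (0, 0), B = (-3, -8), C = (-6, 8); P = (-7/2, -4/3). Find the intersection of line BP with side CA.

(-4, 16/3)

Barycentric coordinates of P with respect to ABC: (1/6, 1/2, 1/3).
On side CA the B-coordinate is zero; dropping P's B-weight 1/2 and renormalizing the remaining 1/3 : 1/6 gives weights 2/3, 1/3 on C, A.
Q = (2/3)·(-6, 8) + (1/3)·(0, 0) = (-4, 16/3).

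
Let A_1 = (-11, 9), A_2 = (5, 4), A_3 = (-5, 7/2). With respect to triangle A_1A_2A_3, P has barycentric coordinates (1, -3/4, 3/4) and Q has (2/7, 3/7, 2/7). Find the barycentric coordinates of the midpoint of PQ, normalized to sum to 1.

Since both coordinate triples sum to 1, the midpoint's barycentrics are the componentwise average.
(1+2/7)/2 = 9/14; similarly -9/56 and 29/56.

(9/14, -9/56, 29/56)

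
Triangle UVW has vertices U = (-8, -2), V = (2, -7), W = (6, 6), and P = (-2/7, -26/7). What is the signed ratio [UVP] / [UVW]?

1/7

[UVW] = ½·((-8)·(-7−6) + 2·(6−(-2)) + 6·(-2−(-7))) = ½·(104 + 16 + 30) = 75.
[UVP] = ½·((-8)·(-7−(-26/7)) + 2·(-26/7−(-2)) + (-2/7)·(-2−(-7))) = ½·(184/7 − 24/7 − 10/7) = 75/7, so the ratio is (75/7)/75 = 1/7.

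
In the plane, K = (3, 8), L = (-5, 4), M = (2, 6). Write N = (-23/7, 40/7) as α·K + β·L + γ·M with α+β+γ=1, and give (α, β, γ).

Signed area of the reference triangle: [KLM] = ½·(3·(4−6) + (-5)·(6−8) + 2·(8−4)) = ½·(-6 + 10 + 8) = 6.
[NLM] = ½·((-23/7)·(4−6) + (-5)·(6−(40/7)) + 2·(40/7−4)) = ½·(46/7 − 10/7 + 24/7) = 30/7, so the K-coordinate is (30/7)/6 = 5/7.
[KNM] = ½·(3·(40/7−6) + (-23/7)·(6−8) + 2·(8−(40/7))) = ½·(-6/7 + 46/7 + 32/7) = 36/7, so the L-coordinate is 6/7.
[KLN] = ½·(3·(4−(40/7)) + (-5)·(40/7−8) + (-23/7)·(8−4)) = ½·(-36/7 + 80/7 − 92/7) = -24/7, so the M-coordinate is -4/7.
Check: 5/7 + 6/7 − 4/7 = 1.

(5/7, 6/7, -4/7)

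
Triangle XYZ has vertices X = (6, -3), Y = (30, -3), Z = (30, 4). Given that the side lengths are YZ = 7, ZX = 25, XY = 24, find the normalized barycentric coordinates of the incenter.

The incenter has barycentric coordinates proportional to the opposite side lengths: (7 : 25 : 24).
Normalizing by 7+25+24 = 56 gives (1/8, 25/56, 3/7).

(1/8, 25/56, 3/7)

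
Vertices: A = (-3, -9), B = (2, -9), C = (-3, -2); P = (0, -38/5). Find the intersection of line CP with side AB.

Barycentric coordinates of P with respect to ABC: (1/5, 3/5, 1/5).
On side AB the C-coordinate is zero; dropping P's C-weight 1/5 and renormalizing the remaining 1/5 : 3/5 gives weights 1/4, 3/4 on A, B.
Q = (1/4)·(-3, -9) + (3/4)·(2, -9) = (3/4, -9).

(3/4, -9)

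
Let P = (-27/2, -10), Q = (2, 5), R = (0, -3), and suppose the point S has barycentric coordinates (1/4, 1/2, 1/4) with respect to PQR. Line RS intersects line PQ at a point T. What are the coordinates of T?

(-19/6, 0)

Line RS meets PQ where the R-coordinate vanishes; zeroing S's R-weight and renormalizing leaves P, Q-weights 1/4 : 1/2 → (1/3, 2/3).
So T = (1/3)·P + (2/3)·Q = (-19/6, 0).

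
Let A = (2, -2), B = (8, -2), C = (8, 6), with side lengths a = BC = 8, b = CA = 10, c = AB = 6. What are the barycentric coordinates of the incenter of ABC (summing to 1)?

(1/3, 5/12, 1/4)

The incenter has barycentric coordinates proportional to the opposite side lengths: (8 : 10 : 6).
Normalizing by 8+10+6 = 24 gives (1/3, 5/12, 1/4).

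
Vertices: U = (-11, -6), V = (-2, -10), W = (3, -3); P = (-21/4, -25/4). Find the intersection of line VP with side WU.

Barycentric coordinates of P with respect to UVW: (1/2, 1/4, 1/4).
On side WU the V-coordinate is zero; dropping P's V-weight 1/4 and renormalizing the remaining 1/4 : 1/2 gives weights 1/3, 2/3 on W, U.
Q = (1/3)·(3, -3) + (2/3)·(-11, -6) = (-19/3, -5).

(-19/3, -5)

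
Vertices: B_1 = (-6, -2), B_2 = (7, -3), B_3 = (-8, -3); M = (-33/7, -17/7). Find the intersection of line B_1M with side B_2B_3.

Barycentric coordinates of M with respect to B_1B_2B_3: (4/7, 1/7, 2/7).
On side B_2B_3 the B_1-coordinate is zero; dropping M's B_1-weight 4/7 and renormalizing the remaining 1/7 : 2/7 gives weights 1/3, 2/3 on B_2, B_3.
N = (1/3)·(7, -3) + (2/3)·(-8, -3) = (-3, -3).

(-3, -3)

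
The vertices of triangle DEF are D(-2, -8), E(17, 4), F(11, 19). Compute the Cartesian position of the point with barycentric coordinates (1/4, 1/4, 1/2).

(37/4, 17/2)

G = (1/4)·D + (1/4)·E + (1/2)·F.
x-coordinate: (1/4)·(-2) + (1/4)·17 + (1/2)·11 = 37/4.
y-coordinate: (1/4)·(-8) + (1/4)·4 + (1/2)·19 = 17/2.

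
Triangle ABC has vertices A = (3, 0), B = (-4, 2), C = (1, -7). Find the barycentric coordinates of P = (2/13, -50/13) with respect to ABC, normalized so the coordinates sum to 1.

(2/13, 3/13, 8/13)

Signed area of the reference triangle: [ABC] = ½·(3·(2−(-7)) + (-4)·(-7−0) + 1·(0−2)) = ½·(27 + 28 − 2) = 53/2.
[PBC] = ½·((2/13)·(2−(-7)) + (-4)·(-7−(-50/13)) + 1·(-50/13−2)) = ½·(18/13 + 164/13 − 76/13) = 53/13, so the A-coordinate is (53/13)/(53/2) = 2/13.
[APC] = ½·(3·(-50/13−(-7)) + (2/13)·(-7−0) + 1·(0−(-50/13))) = ½·(123/13 − 14/13 + 50/13) = 159/26, so the B-coordinate is 3/13.
[ABP] = ½·(3·(2−(-50/13)) + (-4)·(-50/13−0) + (2/13)·(0−2)) = ½·(228/13 + 200/13 − 4/13) = 212/13, so the C-coordinate is 8/13.
Check: 2/13 + 3/13 + 8/13 = 1.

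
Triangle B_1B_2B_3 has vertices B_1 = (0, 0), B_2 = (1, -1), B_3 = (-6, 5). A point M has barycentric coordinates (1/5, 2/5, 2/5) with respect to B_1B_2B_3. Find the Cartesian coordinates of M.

M = (1/5)·B_1 + (2/5)·B_2 + (2/5)·B_3.
x-coordinate: (1/5)·0 + (2/5)·1 + (2/5)·(-6) = -2.
y-coordinate: (1/5)·0 + (2/5)·(-1) + (2/5)·5 = 8/5.

(-2, 8/5)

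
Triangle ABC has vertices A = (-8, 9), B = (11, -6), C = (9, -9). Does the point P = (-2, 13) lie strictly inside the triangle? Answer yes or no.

Barycentric coordinates of P: (77/87, 176/87, -166/87).
The three coordinates are positive, positive, negative; a point is interior exactly when all three are positive.

no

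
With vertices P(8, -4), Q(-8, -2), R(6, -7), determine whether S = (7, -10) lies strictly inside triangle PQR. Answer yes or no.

no

Barycentric coordinates of S: (-37/52, -9/52, 49/26).
The three coordinates are negative, negative, positive; a point is interior exactly when all three are positive.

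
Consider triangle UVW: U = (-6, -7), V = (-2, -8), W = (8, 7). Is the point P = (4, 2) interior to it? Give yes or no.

Barycentric coordinates of P: (1/7, 1/5, 23/35).
The three coordinates are positive, positive, positive; a point is interior exactly when all three are positive.

yes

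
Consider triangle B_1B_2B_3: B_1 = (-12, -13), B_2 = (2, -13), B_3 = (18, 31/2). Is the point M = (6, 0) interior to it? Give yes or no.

Barycentric coordinates of M: (94/399, 41/133, 26/57).
The three coordinates are positive, positive, positive; a point is interior exactly when all three are positive.

yes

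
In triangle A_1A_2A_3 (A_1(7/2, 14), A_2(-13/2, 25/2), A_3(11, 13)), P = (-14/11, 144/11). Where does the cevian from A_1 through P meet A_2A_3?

(-4, 88/7)

Barycentric coordinates of P with respect to A_1A_2A_3: (4/11, 6/11, 1/11).
On side A_2A_3 the A_1-coordinate is zero; dropping P's A_1-weight 4/11 and renormalizing the remaining 6/11 : 1/11 gives weights 6/7, 1/7 on A_2, A_3.
Q = (6/7)·(-13/2, 25/2) + (1/7)·(11, 13) = (-4, 88/7).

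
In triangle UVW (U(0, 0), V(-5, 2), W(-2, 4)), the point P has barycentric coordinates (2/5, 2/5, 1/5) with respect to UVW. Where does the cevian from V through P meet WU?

(-2/3, 4/3)

Line VP meets WU where the V-coordinate vanishes; zeroing P's V-weight and renormalizing leaves W, U-weights 1/5 : 2/5 → (1/3, 2/3).
So Q = (1/3)·W + (2/3)·U = (-2/3, 4/3).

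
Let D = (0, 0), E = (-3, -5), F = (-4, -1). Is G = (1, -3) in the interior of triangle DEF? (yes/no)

no

Barycentric coordinates of G: (18/17, 13/17, -14/17).
The three coordinates are positive, positive, negative; a point is interior exactly when all three are positive.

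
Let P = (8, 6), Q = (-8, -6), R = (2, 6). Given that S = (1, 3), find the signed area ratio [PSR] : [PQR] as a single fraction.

[PQR] = ½·(8·(-6−6) + (-8)·(6−6) + 2·(6−(-6))) = ½·(-96 + 0 + 24) = -36.
[PSR] = ½·(8·(3−6) + 1·(6−6) + 2·(6−3)) = ½·(-24 + 0 + 6) = -9, so the ratio is (-9)/(-36) = 1/4.

1/4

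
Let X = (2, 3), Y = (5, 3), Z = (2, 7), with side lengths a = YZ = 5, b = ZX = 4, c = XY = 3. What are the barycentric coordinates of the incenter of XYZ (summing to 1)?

(5/12, 1/3, 1/4)

The incenter has barycentric coordinates proportional to the opposite side lengths: (5 : 4 : 3).
Normalizing by 5+4+3 = 12 gives (5/12, 1/3, 1/4).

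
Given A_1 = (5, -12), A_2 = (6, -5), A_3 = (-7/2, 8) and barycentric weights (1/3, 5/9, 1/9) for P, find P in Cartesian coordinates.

(83/18, -53/9)

P = (1/3)·A_1 + (5/9)·A_2 + (1/9)·A_3.
x-coordinate: (1/3)·5 + (5/9)·6 + (1/9)·(-7/2) = 83/18.
y-coordinate: (1/3)·(-12) + (5/9)·(-5) + (1/9)·8 = -53/9.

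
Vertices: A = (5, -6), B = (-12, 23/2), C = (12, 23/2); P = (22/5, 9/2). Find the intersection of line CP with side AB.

(-2/3, -1/6)

Barycentric coordinates of P with respect to ABC: (2/5, 1/5, 2/5).
On side AB the C-coordinate is zero; dropping P's C-weight 2/5 and renormalizing the remaining 2/5 : 1/5 gives weights 2/3, 1/3 on A, B.
Q = (2/3)·(5, -6) + (1/3)·(-12, 23/2) = (-2/3, -1/6).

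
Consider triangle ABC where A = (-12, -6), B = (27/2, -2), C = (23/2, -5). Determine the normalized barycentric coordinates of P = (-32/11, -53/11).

Signed area of the reference triangle: [ABC] = ½·((-12)·(-2−(-5)) + (27/2)·(-5−(-6)) + (23/2)·(-6−(-2))) = ½·(-36 + 27/2 − 46) = -137/4.
[PBC] = ½·((-32/11)·(-2−(-5)) + (27/2)·(-5−(-53/11)) + (23/2)·(-53/11−(-2))) = ½·(-96/11 − 27/11 − 713/22) = -959/44, so the A-coordinate is (-959/44)/(-137/4) = 7/11.
[APC] = ½·((-12)·(-53/11−(-5)) + (-32/11)·(-5−(-6)) + (23/2)·(-6−(-53/11))) = ½·(-24/11 − 32/11 − 299/22) = -411/44, so the B-coordinate is 3/11.
[ABP] = ½·((-12)·(-2−(-53/11)) + (27/2)·(-53/11−(-6)) + (-32/11)·(-6−(-2))) = ½·(-372/11 + 351/22 + 128/11) = -137/44, so the C-coordinate is 1/11.
Check: 7/11 + 3/11 + 1/11 = 1.

(7/11, 3/11, 1/11)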